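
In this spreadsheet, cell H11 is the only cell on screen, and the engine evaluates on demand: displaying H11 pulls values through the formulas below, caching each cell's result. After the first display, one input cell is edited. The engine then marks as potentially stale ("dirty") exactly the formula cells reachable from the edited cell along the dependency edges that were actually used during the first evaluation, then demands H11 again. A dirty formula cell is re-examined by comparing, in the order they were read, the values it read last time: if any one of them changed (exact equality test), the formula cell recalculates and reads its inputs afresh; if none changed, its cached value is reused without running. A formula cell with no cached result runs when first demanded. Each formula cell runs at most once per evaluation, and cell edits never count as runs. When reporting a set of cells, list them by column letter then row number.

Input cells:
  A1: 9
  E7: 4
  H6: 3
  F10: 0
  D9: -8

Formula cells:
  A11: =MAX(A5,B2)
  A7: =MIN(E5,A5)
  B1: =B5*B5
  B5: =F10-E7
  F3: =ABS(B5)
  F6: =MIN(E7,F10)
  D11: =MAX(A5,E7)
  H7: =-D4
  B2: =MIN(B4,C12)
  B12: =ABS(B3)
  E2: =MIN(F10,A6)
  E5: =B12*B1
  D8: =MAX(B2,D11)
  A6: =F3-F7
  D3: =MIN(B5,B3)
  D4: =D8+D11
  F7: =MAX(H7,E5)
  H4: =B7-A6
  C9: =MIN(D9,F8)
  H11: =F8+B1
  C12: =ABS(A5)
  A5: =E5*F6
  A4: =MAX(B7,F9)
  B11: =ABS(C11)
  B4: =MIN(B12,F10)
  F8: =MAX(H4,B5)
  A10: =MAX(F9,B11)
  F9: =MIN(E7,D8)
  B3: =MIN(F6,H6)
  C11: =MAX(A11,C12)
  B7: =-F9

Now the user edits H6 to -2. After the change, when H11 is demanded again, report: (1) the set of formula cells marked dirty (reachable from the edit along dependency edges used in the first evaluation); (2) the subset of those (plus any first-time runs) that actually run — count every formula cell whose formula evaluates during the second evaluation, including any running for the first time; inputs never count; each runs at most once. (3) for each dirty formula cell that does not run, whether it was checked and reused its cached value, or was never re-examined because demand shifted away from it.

Initial pass — values computed on the first demand:
  B5 = 0 - 4 = -4
  B1 = -4 * -4 = 16
  F3 = ABS(-4) = 4
  F6 = MIN(4, 0) = 0
  B3 = MIN(0, 3) = 0
  B12 = ABS(0) = 0
  B4 = MIN(0, 0) = 0
  E5 = 0 * 16 = 0
  A5 = 0 * 0 = 0
  C12 = ABS(0) = 0
  B2 = MIN(0, 0) = 0
  D11 = MAX(0, 4) = 4
  D8 = MAX(0, 4) = 4
  D4 = 4 + 4 = 8
  F9 = MIN(4, 4) = 4
  B7 = -(4) = -4
  H7 = -(8) = -8
  F7 = MAX(-8, 0) = 0
  A6 = 4 - 0 = 4
  H4 = -4 - 4 = -8
  F8 = MAX(-8, -4) = -4
  H11 = -4 + 16 = 12

Second demand — change propagation:
  B3: re-runs because H6 3->-2; new result -2.
  B12: re-runs because B3 0->-2; new result 2.
  B4: re-runs because B12 0->2; new result 0 (unchanged).
  E5: re-runs because B12 0->2; new result 32.
  A5: re-runs because E5 0->32; new result 0 (unchanged).
  C12: re-examined; everything it read last time is the same (A5 unchanged) — cache 0 kept, no run.
  B2: re-examined; everything it read last time is the same (B4 unchanged, C12 unchanged) — cache 0 kept, no run.
  D11: re-examined; everything it read last time is the same (A5 unchanged, E7 unchanged) — cache 4 kept, no run.
  D8: re-examined; everything it read last time is the same (B2 unchanged, D11 unchanged) — cache 4 kept, no run.
  D4: re-examined; everything it read last time is the same (D8 unchanged, D11 unchanged) — cache 8 kept, no run.
  F9: re-examined; everything it read last time is the same (E7 unchanged, D8 unchanged) — cache 4 kept, no run.
  B7: re-examined; everything it read last time is the same (F9 unchanged) — cache -4 kept, no run.
  H7: re-examined; everything it read last time is the same (D4 unchanged) — cache -8 kept, no run.
  F7: re-runs because E5 0->32; new result 32.
  A6: re-runs because F7 0->32; new result -28.
  H4: re-runs because A6 4->-28; new result 24.
  F8: re-runs because H4 -8->24; new result 24.
  H11: re-runs because F8 -4->24; new result 40.

The important point: at C12 every value read last time is unchanged, so the dirty flag clears without a run.

Dirty set: A5, A6, B2, B3, B4, B7, B12, C12, D4, D8, D11, E5, F7, F8, F9, H4, H7, H11.
Run set: A5, A6, B3, B4, B12, E5, F7, F8, H4, H11 (10 run).
Re-examined without running (cache reused): B2, B7, C12, D4, D8, D11, F9, H7.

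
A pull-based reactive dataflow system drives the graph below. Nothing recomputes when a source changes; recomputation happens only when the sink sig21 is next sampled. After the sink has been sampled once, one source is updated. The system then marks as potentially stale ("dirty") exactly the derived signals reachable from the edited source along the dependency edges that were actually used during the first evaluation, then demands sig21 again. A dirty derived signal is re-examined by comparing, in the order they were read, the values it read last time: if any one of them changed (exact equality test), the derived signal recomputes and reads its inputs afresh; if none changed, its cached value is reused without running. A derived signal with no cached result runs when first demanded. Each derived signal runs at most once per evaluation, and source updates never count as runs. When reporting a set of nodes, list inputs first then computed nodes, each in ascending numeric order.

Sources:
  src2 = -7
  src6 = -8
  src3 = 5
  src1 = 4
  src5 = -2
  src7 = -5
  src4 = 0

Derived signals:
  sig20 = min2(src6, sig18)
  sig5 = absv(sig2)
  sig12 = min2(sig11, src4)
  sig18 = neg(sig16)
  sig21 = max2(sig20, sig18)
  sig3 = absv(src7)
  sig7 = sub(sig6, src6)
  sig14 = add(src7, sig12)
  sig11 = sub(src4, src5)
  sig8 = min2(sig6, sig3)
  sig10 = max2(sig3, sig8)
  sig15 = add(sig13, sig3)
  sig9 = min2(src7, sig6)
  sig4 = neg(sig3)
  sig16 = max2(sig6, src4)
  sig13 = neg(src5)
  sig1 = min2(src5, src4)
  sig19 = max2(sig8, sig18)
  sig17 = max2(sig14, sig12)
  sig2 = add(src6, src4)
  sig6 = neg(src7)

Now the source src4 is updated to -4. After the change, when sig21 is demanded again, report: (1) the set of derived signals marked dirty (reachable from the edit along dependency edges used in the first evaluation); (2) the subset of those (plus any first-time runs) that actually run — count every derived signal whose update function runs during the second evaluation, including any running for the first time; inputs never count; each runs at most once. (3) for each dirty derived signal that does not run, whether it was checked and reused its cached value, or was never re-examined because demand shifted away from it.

Marked dirty: sig16, sig18, sig20, sig21.
Derived signals that run: sig16 — 1 in total.
Checked but reused from cache: sig18, sig20, sig21.
Key observation: the change is absorbed at sig16 — it re-runs but produces the same value, and the output's value is unchanged.

First evaluation (everything demanded from the output):
  sig6 = neg(-5) = 5
  sig16 = max2(5, 0) = 5
  sig18 = neg(5) = -5
  sig20 = min2(-8, -5) = -8
  sig21 = max2(-8, -5) = -5

Propagation after the edit:
  sig16: runs — src4 0->-4; result 5 (same value as before).
  sig18: checked — values it read are unchanged (sig16 unchanged); reused cached -5 without running.
  sig20: checked — values it read are unchanged (src6 unchanged, sig18 unchanged); reused cached -8 without running.
  sig21: checked — values it read are unchanged (sig20 unchanged, sig18 unchanged); reused cached -5 without running.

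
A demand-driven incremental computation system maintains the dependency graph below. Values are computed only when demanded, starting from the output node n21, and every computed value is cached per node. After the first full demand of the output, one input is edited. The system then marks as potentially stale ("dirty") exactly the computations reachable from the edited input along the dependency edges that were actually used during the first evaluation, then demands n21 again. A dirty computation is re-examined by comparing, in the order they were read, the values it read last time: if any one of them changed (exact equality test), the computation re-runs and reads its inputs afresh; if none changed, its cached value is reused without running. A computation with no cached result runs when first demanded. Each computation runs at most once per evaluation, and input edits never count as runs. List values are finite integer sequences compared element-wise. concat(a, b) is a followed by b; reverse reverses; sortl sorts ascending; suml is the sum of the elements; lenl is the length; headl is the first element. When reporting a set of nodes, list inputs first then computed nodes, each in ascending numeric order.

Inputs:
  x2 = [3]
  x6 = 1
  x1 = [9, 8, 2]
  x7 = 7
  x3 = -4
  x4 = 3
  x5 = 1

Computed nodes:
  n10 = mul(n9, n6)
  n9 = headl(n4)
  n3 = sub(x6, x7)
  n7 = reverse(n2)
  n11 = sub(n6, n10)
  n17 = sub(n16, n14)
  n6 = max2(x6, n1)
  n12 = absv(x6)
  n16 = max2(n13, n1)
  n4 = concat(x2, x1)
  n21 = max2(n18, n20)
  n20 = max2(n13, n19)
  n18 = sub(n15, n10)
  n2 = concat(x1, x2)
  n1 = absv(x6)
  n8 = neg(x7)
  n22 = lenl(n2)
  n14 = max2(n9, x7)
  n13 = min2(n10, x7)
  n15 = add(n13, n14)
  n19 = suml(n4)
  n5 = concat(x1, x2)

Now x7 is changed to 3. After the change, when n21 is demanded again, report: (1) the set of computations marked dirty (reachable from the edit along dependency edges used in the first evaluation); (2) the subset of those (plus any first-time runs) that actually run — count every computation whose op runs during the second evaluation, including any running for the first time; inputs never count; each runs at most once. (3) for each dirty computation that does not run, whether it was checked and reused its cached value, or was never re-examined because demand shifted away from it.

First evaluation (everything demanded from the output):
  n1 = absv(1) = 1
  n4 = concat([3], [9, 8, 2]) = [3, 9, 8, 2]
  n6 = max2(1, 1) = 1
  n9 = headl([3, 9, 8, 2]) = 3
  n10 = mul(3, 1) = 3
  n13 = min2(3, 7) = 3
  n14 = max2(3, 7) = 7
  n15 = add(3, 7) = 10
  n18 = sub(10, 3) = 7
  n19 = suml([3, 9, 8, 2]) = 22
  n20 = max2(3, 22) = 22
  n21 = max2(7, 22) = 22

Propagation after the edit:
  n13: runs — x7 7->3; result 3 (same value as before).
  n14: runs — x7 7->3; result 3.
  n15: runs — n14 7->3; result 6.
  n18: runs — n15 10->6; result 3.
  n20: checked — values it read are unchanged (n13 unchanged, n19 unchanged); reused cached 22 without running.
  n21: runs — n18 7->3; result 22 (same value as before).

Key observation: the cutoff stops propagation at n20 — its inputs' values are unchanged, so it reuses its cache.

Marked dirty: n13, n14, n15, n18, n20, n21.
Computations that run: n13, n14, n15, n18, n21 — 5 in total.
Checked but reused from cache: n20.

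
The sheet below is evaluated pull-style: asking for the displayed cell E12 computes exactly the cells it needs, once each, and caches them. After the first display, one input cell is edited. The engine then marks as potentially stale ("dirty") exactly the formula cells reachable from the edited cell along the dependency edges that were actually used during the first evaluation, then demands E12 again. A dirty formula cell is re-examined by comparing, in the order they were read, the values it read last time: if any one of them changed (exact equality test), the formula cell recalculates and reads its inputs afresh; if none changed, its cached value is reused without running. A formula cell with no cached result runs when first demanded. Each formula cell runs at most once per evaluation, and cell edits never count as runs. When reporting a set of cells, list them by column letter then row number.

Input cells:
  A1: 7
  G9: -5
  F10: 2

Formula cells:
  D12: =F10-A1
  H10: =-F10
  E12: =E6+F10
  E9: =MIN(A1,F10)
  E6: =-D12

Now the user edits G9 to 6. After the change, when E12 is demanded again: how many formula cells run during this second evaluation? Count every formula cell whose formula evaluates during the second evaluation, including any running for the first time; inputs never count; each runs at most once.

First demand of the output computes:
  D12 = 2 - 7 = -5
  E6 = -(-5) = 5
  E12 = 5 + 2 = 7

After the edit, cleaning proceeds:
  no node depends on G9 at all; the second demand re-runs nothing.

Note the shortcut — nothing in the graph depends on G9 at all, so no recomputation happens.

0 formula cells run: none.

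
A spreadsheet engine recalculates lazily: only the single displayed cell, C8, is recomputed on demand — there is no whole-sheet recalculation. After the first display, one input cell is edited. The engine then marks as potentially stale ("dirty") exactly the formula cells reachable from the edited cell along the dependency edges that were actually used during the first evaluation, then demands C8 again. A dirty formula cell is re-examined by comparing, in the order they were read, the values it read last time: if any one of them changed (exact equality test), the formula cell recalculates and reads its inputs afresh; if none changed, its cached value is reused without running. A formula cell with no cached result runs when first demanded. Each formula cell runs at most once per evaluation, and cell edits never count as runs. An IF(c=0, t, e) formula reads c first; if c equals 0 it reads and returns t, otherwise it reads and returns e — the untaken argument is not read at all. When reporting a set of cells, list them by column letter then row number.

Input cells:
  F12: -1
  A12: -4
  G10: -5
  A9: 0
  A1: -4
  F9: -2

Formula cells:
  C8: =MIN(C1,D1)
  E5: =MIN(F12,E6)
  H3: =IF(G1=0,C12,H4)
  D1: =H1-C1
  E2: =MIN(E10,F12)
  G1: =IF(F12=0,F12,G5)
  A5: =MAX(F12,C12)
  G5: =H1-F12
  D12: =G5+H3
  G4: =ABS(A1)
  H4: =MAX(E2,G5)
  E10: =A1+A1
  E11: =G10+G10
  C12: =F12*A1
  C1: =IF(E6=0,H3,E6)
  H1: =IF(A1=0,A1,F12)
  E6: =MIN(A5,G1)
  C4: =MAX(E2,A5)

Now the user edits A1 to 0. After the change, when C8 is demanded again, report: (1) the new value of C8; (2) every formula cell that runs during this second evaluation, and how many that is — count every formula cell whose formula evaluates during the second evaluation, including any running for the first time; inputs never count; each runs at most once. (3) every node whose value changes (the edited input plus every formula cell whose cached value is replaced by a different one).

First evaluation (everything demanded from the output):
  C12 = -1 * -4 = 4
  A5 = MAX(-1, 4) = 4
  H1 = IF(A1=0: A1=-4 -> else branch F12) = -1
  G5 = -1 - -1 = 0
  G1 = IF(F12=0: F12=-1 -> else branch G5) = 0
  E6 = MIN(4, 0) = 0
  H3 = IF(G1=0: G1=0 -> then branch C12) = 4
  C1 = IF(E6=0: E6=0 -> then branch H3) = 4
  D1 = -1 - 4 = -5
  C8 = MIN(4, -5) = -5

Propagation after the edit:
  C12: runs — A1 -4->0; result 0.
  A5: runs — C12 4->0; result 0.
  E10: demanded for the first time — runs, produces 0.
  E2: demanded for the first time — runs, produces -1.
  H1: runs — A1 -4->0; result 0.
  G5: runs — H1 -1->0; result 1.
  G1: runs — G5 0->1; result 1.
  E6: runs — A5 4->0; G1 0->1; result 0 (same value as before).
  H4: demanded for the first time — runs, produces 1.
  H3: runs — G1 0->1; C12 4->0; result 1.
  C1: runs — H3 4->1; result 1.
  D1: runs — H1 -1->0; C1 4->1; result -1.
  C8: runs — C1 4->1; D1 -5->-1; result -1.

Key observation: a condition flipped, so demand reaches new nodes — E2, E10, H4 run for the first time.

New value of C8: -1.
Formula cells that run: A5, C1, C8, C12, D1, E2, E6, E10, G1, G5, H1, H3, H4 — 13 in total.
Values that change: A1, A5, C1, C8, C12, D1, G1, G5, H1, H3.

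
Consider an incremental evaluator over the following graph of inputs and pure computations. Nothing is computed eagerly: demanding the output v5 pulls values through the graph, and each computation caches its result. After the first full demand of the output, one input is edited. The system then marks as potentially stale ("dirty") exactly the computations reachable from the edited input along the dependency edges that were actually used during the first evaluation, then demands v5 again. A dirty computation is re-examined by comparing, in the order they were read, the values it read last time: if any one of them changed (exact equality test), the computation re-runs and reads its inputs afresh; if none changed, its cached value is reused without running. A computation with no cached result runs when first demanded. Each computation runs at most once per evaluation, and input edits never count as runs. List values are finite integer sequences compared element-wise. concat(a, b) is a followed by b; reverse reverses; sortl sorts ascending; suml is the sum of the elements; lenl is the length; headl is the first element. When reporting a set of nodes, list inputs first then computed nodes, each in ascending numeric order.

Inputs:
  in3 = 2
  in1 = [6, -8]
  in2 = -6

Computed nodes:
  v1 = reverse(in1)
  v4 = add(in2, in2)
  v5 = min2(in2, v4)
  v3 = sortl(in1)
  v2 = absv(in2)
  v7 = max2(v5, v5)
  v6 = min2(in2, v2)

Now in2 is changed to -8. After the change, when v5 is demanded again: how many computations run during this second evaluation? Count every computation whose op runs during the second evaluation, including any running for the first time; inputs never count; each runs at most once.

Initial pass — values computed on the first demand:
  v4 = add(-6, -6) = -12
  v5 = min2(-6, -12) = -12

Second demand — change propagation:
  v4: re-runs because in2 -6->-8; in2 -6->-8; new result -16.
  v5: re-runs because in2 -6->-8; v4 -12->-16; new result -16.

Run set: v4, v5 (2 run).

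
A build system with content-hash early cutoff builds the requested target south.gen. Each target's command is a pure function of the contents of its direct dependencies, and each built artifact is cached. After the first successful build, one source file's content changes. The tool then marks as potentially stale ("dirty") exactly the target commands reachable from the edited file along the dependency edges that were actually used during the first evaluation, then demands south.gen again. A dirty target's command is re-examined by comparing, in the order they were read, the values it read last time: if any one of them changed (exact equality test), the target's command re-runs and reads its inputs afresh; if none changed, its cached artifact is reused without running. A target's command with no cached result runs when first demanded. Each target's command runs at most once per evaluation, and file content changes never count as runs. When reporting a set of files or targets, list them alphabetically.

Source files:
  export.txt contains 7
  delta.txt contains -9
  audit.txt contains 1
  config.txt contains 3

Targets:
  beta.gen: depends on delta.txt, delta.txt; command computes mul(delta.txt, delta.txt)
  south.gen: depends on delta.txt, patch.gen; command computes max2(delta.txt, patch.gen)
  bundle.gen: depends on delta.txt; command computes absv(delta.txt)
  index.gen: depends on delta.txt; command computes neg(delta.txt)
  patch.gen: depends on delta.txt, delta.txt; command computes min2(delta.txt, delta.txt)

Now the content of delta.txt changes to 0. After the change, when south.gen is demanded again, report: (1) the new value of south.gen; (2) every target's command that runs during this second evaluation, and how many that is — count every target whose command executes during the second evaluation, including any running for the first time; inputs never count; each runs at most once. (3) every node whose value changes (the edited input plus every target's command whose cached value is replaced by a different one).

New value of south.gen: 0.
Target commands that run: patch.gen, south.gen — 2 in total.
Values that change: delta.txt, patch.gen, south.gen.

First evaluation (everything demanded from the output):
  patch.gen = min2(-9, -9) = -9
  south.gen = max2(-9, -9) = -9

Propagation after the edit:
  patch.gen: runs — delta.txt -9->0; delta.txt -9->0; result 0.
  south.gen: runs — delta.txt -9->0; patch.gen -9->0; result 0.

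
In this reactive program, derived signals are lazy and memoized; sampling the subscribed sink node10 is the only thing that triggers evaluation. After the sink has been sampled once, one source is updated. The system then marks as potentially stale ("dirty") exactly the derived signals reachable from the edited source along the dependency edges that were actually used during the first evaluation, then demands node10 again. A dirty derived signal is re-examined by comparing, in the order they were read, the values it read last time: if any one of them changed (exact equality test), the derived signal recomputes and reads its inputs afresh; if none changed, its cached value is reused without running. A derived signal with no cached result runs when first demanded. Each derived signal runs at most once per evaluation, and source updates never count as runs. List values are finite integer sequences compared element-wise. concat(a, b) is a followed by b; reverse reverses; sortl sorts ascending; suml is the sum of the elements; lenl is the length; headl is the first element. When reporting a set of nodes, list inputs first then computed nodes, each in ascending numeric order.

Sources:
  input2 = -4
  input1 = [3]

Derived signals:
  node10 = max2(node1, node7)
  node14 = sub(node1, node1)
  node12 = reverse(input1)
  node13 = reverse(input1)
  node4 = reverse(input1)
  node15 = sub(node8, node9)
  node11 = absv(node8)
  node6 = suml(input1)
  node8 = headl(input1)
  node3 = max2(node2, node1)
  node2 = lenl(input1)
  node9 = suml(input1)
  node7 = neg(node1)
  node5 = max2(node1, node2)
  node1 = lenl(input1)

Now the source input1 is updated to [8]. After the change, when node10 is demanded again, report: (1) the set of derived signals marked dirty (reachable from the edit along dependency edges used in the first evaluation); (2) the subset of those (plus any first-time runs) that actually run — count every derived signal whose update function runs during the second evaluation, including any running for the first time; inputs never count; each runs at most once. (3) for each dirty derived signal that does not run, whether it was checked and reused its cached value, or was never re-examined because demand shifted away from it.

The edit dirties: node1, node7, node10.
1 derived signals run: node1.
Cache hits after checking: node7, node10.
Note the absorption at node1: it re-runs yet its value is the same, leaving the output's value untouched.

First demand of the output computes:
  node1 = lenl([3]) = 1
  node7 = neg(1) = -1
  node10 = max2(1, -1) = 1

After the edit, cleaning proceeds:
  node1: a read changed (input1 [3]->[8]) — executes, giving 1 — identical to its old value.
  node7: dirty, but its reads are unchanged (node1 unchanged); cached -1 stands.
  node10: dirty, but its reads are unchanged (node1 unchanged, node7 unchanged); cached 1 stands.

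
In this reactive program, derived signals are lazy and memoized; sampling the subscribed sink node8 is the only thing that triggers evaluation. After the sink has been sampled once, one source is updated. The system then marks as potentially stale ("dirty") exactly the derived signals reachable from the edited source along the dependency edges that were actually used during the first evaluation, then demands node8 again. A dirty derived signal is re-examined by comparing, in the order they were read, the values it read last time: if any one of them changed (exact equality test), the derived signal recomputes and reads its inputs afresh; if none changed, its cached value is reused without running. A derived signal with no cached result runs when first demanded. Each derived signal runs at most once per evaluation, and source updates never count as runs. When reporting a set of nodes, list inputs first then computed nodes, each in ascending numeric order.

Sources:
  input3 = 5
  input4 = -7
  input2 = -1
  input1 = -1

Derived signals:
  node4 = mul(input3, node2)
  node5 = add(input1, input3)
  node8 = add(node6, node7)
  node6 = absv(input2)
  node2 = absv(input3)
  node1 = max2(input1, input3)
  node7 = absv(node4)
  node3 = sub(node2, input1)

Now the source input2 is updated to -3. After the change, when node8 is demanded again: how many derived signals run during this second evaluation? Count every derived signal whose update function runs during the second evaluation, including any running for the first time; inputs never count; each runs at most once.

First demand of the output computes:
  node2 = absv(5) = 5
  node4 = mul(5, 5) = 25
  node6 = absv(-1) = 1
  node7 = absv(25) = 25
  node8 = add(1, 25) = 26

After the edit, cleaning proceeds:
  node6: a read changed (input2 -1->-3) — executes, giving 3.
  node8: a read changed (node6 1->3) — executes, giving 28.

2 derived signals run: node6, node8.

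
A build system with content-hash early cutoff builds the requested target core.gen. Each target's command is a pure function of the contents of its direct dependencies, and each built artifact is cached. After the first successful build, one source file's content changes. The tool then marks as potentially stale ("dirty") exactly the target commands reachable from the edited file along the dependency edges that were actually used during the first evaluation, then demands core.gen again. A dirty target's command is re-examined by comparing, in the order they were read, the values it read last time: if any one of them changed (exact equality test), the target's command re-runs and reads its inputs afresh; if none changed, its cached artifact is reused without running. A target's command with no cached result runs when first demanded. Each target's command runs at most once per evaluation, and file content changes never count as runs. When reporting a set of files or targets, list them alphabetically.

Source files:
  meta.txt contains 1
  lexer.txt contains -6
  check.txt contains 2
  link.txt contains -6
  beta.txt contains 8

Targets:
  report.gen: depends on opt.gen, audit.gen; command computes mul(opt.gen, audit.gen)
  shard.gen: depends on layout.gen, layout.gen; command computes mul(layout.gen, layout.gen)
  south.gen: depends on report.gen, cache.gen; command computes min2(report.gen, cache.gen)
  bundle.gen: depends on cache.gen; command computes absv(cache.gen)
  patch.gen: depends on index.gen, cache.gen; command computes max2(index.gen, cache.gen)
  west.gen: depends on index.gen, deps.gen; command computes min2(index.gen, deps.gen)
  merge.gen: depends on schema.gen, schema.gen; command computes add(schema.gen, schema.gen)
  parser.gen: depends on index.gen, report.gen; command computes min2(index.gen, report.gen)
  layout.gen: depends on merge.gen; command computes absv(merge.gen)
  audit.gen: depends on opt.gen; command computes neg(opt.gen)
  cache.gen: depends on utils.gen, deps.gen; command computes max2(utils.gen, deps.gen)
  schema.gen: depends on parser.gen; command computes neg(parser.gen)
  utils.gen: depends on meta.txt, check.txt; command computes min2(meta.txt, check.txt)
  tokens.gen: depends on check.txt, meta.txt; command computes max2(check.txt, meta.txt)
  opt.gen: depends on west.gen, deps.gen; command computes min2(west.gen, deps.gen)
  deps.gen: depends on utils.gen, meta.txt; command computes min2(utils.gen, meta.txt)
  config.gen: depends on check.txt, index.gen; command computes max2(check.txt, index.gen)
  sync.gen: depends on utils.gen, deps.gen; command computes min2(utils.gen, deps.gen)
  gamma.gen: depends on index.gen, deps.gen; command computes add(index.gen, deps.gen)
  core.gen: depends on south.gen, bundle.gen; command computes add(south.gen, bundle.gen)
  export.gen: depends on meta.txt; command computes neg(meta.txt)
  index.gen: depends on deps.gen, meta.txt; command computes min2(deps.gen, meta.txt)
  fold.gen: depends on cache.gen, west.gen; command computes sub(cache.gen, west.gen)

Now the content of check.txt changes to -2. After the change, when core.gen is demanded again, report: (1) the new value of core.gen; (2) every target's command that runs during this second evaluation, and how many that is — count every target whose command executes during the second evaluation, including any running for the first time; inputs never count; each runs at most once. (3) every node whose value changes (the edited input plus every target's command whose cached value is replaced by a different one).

First evaluation (everything demanded from the output):
  utils.gen = min2(1, 2) = 1
  deps.gen = min2(1, 1) = 1
  cache.gen = max2(1, 1) = 1
  bundle.gen = absv(1) = 1
  index.gen = min2(1, 1) = 1
  west.gen = min2(1, 1) = 1
  opt.gen = min2(1, 1) = 1
  audit.gen = neg(1) = -1
  report.gen = mul(1, -1) = -1
  south.gen = min2(-1, 1) = -1
  core.gen = add(-1, 1) = 0

Propagation after the edit:
  utils.gen: runs — check.txt 2->-2; result -2.
  deps.gen: runs — utils.gen 1->-2; result -2.
  cache.gen: runs — utils.gen 1->-2; deps.gen 1->-2; result -2.
  bundle.gen: runs — cache.gen 1->-2; result 2.
  index.gen: runs — deps.gen 1->-2; result -2.
  west.gen: runs — index.gen 1->-2; deps.gen 1->-2; result -2.
  opt.gen: runs — west.gen 1->-2; deps.gen 1->-2; result -2.
  audit.gen: runs — opt.gen 1->-2; result 2.
  report.gen: runs — opt.gen 1->-2; audit.gen -1->2; result -4.
  south.gen: runs — report.gen -1->-4; cache.gen 1->-2; result -4.
  core.gen: runs — south.gen -1->-4; bundle.gen 1->2; result -2.

New value of core.gen: -2.
Target commands that run: audit.gen, bundle.gen, cache.gen, core.gen, deps.gen, index.gen, opt.gen, report.gen, south.gen, utils.gen, west.gen — 11 in total.
Values that change: audit.gen, bundle.gen, cache.gen, check.txt, core.gen, deps.gen, index.gen, opt.gen, report.gen, south.gen, utils.gen, west.gen.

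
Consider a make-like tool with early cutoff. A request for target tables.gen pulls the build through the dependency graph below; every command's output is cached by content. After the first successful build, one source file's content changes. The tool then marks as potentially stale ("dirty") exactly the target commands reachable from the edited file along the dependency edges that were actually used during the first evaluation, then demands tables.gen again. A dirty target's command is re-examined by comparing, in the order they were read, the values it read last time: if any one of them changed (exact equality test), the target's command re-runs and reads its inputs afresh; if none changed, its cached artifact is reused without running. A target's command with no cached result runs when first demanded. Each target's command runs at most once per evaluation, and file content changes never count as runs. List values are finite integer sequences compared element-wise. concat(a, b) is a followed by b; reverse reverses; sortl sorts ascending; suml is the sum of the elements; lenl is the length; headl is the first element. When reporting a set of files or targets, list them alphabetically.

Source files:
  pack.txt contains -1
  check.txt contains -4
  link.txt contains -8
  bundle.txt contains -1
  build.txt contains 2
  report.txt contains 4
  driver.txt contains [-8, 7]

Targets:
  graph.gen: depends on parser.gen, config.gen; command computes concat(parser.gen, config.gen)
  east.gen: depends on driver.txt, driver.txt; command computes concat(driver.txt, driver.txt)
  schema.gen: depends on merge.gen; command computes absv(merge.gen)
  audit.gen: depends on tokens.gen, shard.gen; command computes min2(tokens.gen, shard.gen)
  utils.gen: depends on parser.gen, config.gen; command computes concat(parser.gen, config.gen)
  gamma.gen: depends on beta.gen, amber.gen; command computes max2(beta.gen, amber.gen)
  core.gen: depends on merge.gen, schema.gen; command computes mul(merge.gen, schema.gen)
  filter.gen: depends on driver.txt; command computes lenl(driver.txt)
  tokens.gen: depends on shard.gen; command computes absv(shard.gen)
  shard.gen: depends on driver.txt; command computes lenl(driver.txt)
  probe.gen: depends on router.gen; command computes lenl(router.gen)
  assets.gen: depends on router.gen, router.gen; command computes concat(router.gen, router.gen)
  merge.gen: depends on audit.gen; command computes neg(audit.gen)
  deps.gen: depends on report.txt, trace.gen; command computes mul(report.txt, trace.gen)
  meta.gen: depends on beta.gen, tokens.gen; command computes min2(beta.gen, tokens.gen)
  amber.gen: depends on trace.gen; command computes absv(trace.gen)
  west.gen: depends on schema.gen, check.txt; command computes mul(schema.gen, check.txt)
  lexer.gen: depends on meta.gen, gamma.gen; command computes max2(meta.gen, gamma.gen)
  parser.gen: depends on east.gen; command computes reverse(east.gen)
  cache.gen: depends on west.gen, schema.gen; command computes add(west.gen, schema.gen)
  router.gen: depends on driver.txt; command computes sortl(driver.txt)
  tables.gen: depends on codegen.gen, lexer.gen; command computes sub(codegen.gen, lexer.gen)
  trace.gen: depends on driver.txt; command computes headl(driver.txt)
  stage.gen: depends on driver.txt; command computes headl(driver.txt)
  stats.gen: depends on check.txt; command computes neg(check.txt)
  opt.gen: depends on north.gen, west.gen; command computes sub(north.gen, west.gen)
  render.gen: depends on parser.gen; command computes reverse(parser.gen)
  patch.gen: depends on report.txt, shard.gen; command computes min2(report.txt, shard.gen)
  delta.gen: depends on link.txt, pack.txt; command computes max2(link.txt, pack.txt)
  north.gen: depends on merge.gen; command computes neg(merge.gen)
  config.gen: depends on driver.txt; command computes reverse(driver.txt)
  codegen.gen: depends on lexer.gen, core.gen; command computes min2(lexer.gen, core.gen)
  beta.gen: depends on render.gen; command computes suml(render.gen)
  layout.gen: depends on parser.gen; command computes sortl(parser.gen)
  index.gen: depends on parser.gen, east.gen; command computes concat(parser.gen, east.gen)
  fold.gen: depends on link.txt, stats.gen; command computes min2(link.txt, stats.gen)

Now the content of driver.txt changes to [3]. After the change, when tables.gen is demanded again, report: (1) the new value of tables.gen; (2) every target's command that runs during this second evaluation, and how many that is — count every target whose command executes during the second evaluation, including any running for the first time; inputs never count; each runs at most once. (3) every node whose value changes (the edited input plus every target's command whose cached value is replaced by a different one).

Demanding tables.gen again yields -7.
17 target commands run: amber.gen, audit.gen, beta.gen, codegen.gen, core.gen, east.gen, gamma.gen, lexer.gen, merge.gen, meta.gen, parser.gen, render.gen, schema.gen, shard.gen, tables.gen, tokens.gen, trace.gen.
The nodes whose values change: amber.gen, audit.gen, beta.gen, codegen.gen, core.gen, driver.txt, east.gen, gamma.gen, lexer.gen, merge.gen, meta.gen, parser.gen, render.gen, schema.gen, shard.gen, tables.gen, tokens.gen, trace.gen.

First demand of the output computes:
  east.gen = concat([-8, 7], [-8, 7]) = [-8, 7, -8, 7]
  parser.gen = reverse([-8, 7, -8, 7]) = [7, -8, 7, -8]
  render.gen = reverse([7, -8, 7, -8]) = [-8, 7, -8, 7]
  beta.gen = suml([-8, 7, -8, 7]) = -2
  shard.gen = lenl([-8, 7]) = 2
  tokens.gen = absv(2) = 2
  audit.gen = min2(2, 2) = 2
  merge.gen = neg(2) = -2
  meta.gen = min2(-2, 2) = -2
  schema.gen = absv(-2) = 2
  core.gen = mul(-2, 2) = -4
  trace.gen = headl([-8, 7]) = -8
  amber.gen = absv(-8) = 8
  gamma.gen = max2(-2, 8) = 8
  lexer.gen = max2(-2, 8) = 8
  codegen.gen = min2(8, -4) = -4
  tables.gen = sub(-4, 8) = -12

After the edit, cleaning proceeds:
  east.gen: a read changed (driver.txt [-8, 7]->[3]; driver.txt [-8, 7]->[3]) — executes, giving [3, 3].
  parser.gen: a read changed (east.gen [-8, 7, -8, 7]->[3, 3]) — executes, giving [3, 3].
  render.gen: a read changed (parser.gen [7, -8, 7, -8]->[3, 3]) — executes, giving [3, 3].
  beta.gen: a read changed (render.gen [-8, 7, -8, 7]->[3, 3]) — executes, giving 6.
  shard.gen: a read changed (driver.txt [-8, 7]->[3]) — executes, giving 1.
  tokens.gen: a read changed (shard.gen 2->1) — executes, giving 1.
  audit.gen: a read changed (tokens.gen 2->1; shard.gen 2->1) — executes, giving 1.
  merge.gen: a read changed (audit.gen 2->1) — executes, giving -1.
  meta.gen: a read changed (beta.gen -2->6; tokens.gen 2->1) — executes, giving 1.
  schema.gen: a read changed (merge.gen -2->-1) — executes, giving 1.
  core.gen: a read changed (merge.gen -2->-1; schema.gen 2->1) — executes, giving -1.
  trace.gen: a read changed (driver.txt [-8, 7]->[3]) — executes, giving 3.
  amber.gen: a read changed (trace.gen -8->3) — executes, giving 3.
  gamma.gen: a read changed (beta.gen -2->6; amber.gen 8->3) — executes, giving 6.
  lexer.gen: a read changed (meta.gen -2->1; gamma.gen 8->6) — executes, giving 6.
  codegen.gen: a read changed (lexer.gen 8->6; core.gen -4->-1) — executes, giving -1.
  tables.gen: a read changed (codegen.gen -4->-1; lexer.gen 8->6) — executes, giving -7.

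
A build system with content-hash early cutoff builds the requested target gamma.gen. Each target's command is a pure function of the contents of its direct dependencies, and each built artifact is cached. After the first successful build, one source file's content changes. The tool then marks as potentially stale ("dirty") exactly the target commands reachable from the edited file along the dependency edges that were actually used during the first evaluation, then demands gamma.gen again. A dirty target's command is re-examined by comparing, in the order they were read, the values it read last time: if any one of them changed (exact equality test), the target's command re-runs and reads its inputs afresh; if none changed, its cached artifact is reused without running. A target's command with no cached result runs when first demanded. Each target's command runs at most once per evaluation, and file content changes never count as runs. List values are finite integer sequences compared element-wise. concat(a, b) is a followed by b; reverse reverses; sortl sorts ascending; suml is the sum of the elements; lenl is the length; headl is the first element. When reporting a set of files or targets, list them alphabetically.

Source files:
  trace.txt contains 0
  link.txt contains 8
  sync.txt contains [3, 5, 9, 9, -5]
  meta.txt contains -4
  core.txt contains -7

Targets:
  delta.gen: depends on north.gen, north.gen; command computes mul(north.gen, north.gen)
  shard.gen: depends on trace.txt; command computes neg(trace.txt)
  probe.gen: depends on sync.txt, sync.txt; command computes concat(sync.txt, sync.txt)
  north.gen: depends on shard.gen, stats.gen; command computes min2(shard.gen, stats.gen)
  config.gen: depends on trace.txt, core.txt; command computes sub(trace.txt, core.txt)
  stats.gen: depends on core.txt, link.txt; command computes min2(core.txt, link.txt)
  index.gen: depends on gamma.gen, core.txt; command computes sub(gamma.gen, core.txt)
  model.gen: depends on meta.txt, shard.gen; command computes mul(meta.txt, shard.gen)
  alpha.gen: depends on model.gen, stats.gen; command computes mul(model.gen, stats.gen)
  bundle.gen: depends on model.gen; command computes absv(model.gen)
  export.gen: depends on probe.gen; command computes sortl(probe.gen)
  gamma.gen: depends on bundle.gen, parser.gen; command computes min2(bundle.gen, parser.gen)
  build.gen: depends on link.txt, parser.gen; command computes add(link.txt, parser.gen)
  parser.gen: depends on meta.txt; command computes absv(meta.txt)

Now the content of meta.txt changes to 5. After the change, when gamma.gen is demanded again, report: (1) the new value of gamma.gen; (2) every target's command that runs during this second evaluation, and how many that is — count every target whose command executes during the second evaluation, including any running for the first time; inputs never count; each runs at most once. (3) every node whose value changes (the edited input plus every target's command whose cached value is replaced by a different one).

New value of gamma.gen: 0.
Target commands that run: gamma.gen, model.gen, parser.gen — 3 in total.
Values that change: meta.txt, parser.gen.
Key observation: the cutoff stops propagation at bundle.gen — its inputs' values are unchanged, so it reuses its cache.

First evaluation (everything demanded from the output):
  parser.gen = absv(-4) = 4
  shard.gen = neg(0) = 0
  model.gen = mul(-4, 0) = 0
  bundle.gen = absv(0) = 0
  gamma.gen = min2(0, 4) = 0

Propagation after the edit:
  model.gen: runs — meta.txt -4->5; result 0 (same value as before).
  bundle.gen: checked — values it read are unchanged (model.gen unchanged); reused cached 0 without running.
  parser.gen: runs — meta.txt -4->5; result 5.
  gamma.gen: runs — parser.gen 4->5; result 0 (same value as before).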